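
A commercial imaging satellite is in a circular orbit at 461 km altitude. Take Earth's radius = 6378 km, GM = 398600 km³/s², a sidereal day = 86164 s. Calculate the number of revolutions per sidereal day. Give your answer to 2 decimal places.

15.31

Semi-major axis a = 6378 + 461 = 6839 km. Period T = 2π√(a³/μ) = 2π√(6839³/398600) = 5628.6 s = 93.81 min.
Orbits per sidereal day = 86164 / 5628.6 = 15.308.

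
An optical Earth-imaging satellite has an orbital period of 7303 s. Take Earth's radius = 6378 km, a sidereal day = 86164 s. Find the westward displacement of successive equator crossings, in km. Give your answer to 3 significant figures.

During one orbit Earth rotates (7303.0 / 86164) × 360° = 30.51°.
At the equator that is 30.51° × (2π·6378/360) km/° = 30.51 × 111.3 = 3397 km.

3400 km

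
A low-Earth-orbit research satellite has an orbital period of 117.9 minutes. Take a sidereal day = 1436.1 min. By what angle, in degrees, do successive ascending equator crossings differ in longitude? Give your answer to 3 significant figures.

29.6°

T = 117.9 min = 7074.0 s.
During one orbit Earth rotates (7074.0 / 86166) × 360° = 29.56°.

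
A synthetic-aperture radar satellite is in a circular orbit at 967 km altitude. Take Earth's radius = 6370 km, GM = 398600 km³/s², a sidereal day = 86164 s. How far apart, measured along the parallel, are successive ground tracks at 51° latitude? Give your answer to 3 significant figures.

1830 km

Semi-major axis a = 6370 + 967 = 7337 km. Period T = 2π√(a³/μ) = 2π√(7337³/398600) = 6254.4 s = 104.24 min.
Node shift per orbit = (6254.4/86164) × 360° = 26.13°.
Equatorial spacing = 26.13 × 111.2 km/° = 2905 km.
At 51° latitude, spacing = 2905 × cos(51°) = 1828 km.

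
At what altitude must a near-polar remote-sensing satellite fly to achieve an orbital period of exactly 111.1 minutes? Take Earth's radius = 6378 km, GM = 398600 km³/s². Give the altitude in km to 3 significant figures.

1280 km

T = 111.1 min = 6666.0 s.
From T = 2π√(a³/μ): a = (μ T²/4π²)^(1/3) = (398600 × 6666.0² / 4π²)^(1/3) = 7655 km.
Altitude h = a − R = 7655 − 6378 = 1277 km.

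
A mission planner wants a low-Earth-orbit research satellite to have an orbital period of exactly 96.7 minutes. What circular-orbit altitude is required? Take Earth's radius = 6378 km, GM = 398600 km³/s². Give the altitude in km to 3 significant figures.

601 km

T = 96.7 min = 5802.0 s.
From T = 2π√(a³/μ): a = (μ T²/4π²)^(1/3) = (398600 × 5802.0² / 4π²)^(1/3) = 6979 km.
Altitude h = a − R = 6979 − 6378 = 601 km.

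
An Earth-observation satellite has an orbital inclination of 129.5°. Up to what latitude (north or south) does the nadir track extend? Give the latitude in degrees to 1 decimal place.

50.5°

Retrograde orbit: the ground track reaches ±(180° − i) = ±(180 − 129.5) = ±50.5°.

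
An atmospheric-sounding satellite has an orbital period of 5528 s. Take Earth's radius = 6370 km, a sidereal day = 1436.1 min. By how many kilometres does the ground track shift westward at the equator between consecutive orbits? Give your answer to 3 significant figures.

During one orbit Earth rotates (5528.0 / 86166) × 360° = 23.10°.
At the equator that is 23.10° × (2π·6370/360) km/° = 23.10 × 111.2 = 2568 km.

2570 km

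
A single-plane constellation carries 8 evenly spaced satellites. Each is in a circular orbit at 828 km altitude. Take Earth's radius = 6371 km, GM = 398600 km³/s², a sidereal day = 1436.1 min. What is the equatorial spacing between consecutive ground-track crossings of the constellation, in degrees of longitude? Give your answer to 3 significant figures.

Semi-major axis a = 6371 + 828 = 7199 km. Period T = 2π√(a³/μ) = 2π√(7199³/398600) = 6078.8 s = 101.31 min.
Single-satellite node shift = (6078.8/86166) × 360° = 25.40°.
With 8 satellites evenly phased, successive equator crossings are 25.40/8 = 3.175° apart.

3.17°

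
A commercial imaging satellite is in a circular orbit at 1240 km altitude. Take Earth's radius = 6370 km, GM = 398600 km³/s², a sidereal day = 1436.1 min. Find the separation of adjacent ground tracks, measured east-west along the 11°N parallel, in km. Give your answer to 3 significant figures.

Semi-major axis a = 6370 + 1240 = 7610 km. Period T = 2π√(a³/μ) = 2π√(7610³/398600) = 6606.8 s = 110.11 min.
Node shift per orbit = (6606.8/86166) × 360° = 27.60°.
Equatorial spacing = 27.60 × 111.2 km/° = 3069 km.
At 11° latitude, spacing = 3069 × cos(11°) = 3012 km.

3010 km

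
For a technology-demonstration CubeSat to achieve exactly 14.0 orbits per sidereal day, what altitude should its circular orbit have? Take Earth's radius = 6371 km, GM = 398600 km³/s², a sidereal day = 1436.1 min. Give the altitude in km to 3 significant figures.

888 km

Required period T = 86166 / 14.0 = 6154.7 s.
From T = 2π√(a³/μ): a = (μ T²/4π²)^(1/3) = (398600 × 6154.7² / 4π²)^(1/3) = 7259 km.
Altitude h = a − R = 7259 − 6371 = 888 km.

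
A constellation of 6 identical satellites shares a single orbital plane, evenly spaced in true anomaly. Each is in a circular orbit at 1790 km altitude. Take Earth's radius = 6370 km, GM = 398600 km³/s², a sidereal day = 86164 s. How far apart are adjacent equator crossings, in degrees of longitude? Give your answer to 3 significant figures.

5.11°

Semi-major axis a = 6370 + 1790 = 8160 km. Period T = 2π√(a³/μ) = 2π√(8160³/398600) = 7335.8 s = 122.26 min.
Single-satellite node shift = (7335.8/86164) × 360° = 30.65°.
With 6 satellites evenly phased, successive equator crossings are 30.65/6 = 5.108° apart.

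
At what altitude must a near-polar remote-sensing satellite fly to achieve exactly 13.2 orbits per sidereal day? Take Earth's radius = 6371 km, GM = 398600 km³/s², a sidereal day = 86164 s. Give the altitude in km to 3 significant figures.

Required period T = 86164 / 13.2 = 6527.6 s.
From T = 2π√(a³/μ): a = (μ T²/4π²)^(1/3) = (398600 × 6527.6² / 4π²)^(1/3) = 7549 km.
Altitude h = a − R = 7549 − 6371 = 1178 km.

1180 km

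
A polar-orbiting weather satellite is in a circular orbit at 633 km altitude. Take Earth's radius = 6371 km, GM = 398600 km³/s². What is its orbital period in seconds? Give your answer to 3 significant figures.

Semi-major axis a = 6371 + 633 = 7004 km. Period T = 2π√(a³/μ) = 2π√(7004³/398600) = 5833.5 s = 97.23 min.

5830 seconds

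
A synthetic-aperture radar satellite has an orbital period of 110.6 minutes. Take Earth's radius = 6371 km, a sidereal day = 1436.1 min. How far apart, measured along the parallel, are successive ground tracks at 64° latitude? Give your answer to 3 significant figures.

1350 km

T = 110.6 min = 6636.0 s.
Node shift per orbit = (6636.0/86166) × 360° = 27.73°.
Equatorial spacing = 27.73 × 111.2 km/° = 3083 km.
At 64° latitude, spacing = 3083 × cos(64°) = 1351 km.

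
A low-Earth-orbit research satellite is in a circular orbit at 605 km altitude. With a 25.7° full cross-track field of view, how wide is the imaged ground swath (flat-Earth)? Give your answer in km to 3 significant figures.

276 km

Half-angle = 25.7°/2 = 12.85°.
Swath width ≈ 2h·tan(θ/2) = 2 × 605 × tan(12.85°) = 276.0 km.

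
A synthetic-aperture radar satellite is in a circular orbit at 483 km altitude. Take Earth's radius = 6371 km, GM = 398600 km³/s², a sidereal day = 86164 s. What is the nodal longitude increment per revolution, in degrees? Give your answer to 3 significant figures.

23.6°

Semi-major axis a = 6371 + 483 = 6854 km. Period T = 2π√(a³/μ) = 2π√(6854³/398600) = 5647.1 s = 94.12 min.
During one orbit Earth rotates (5647.1 / 86164) × 360° = 23.59°.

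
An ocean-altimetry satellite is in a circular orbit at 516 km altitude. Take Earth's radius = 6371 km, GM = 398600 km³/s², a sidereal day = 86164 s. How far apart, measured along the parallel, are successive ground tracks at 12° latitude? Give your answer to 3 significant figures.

Semi-major axis a = 6371 + 516 = 6887 km. Period T = 2π√(a³/μ) = 2π√(6887³/398600) = 5688.0 s = 94.80 min.
Node shift per orbit = (5688.0/86164) × 360° = 23.76°.
Equatorial spacing = 23.76 × 111.2 km/° = 2643 km.
At 12° latitude, spacing = 2643 × cos(12°) = 2585 km.

2580 km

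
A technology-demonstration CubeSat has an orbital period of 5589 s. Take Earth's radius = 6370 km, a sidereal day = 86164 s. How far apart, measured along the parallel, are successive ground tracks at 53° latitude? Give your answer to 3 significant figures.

Node shift per orbit = (5589.0/86164) × 360° = 23.35°.
Equatorial spacing = 23.35 × 111.2 km/° = 2596 km.
At 53° latitude, spacing = 2596 × cos(53°) = 1562 km.

1560 km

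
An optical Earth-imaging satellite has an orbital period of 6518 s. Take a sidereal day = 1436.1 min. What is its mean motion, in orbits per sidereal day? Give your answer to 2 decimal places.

Orbits per sidereal day = 86166 / 6518.0 = 13.220.

13.22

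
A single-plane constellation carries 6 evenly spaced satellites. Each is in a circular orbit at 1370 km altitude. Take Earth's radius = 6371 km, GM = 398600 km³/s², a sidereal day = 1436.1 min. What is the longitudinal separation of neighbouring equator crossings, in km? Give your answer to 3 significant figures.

Semi-major axis a = 6371 + 1370 = 7741 km. Period T = 2π√(a³/μ) = 2π√(7741³/398600) = 6778.1 s = 112.97 min.
Single-satellite node shift = (6778.1/86166) × 360° = 28.32°.
With 6 satellites evenly phased, successive equator crossings are 28.32/6 = 4.720° apart.
That is 4.720 × 111.2 = 525 km at the equator.

525 km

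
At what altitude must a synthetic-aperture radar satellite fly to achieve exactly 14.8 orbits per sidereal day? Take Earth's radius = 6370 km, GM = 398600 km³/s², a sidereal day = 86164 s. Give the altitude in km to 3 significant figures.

625 km

Required period T = 86164 / 14.8 = 5821.9 s.
From T = 2π√(a³/μ): a = (μ T²/4π²)^(1/3) = (398600 × 5821.9² / 4π²)^(1/3) = 6995 km.
Altitude h = a − R = 6995 − 6370 = 625 km.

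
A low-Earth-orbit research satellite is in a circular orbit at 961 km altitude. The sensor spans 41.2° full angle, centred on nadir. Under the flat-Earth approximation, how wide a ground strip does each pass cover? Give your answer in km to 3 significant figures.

722 km

Half-angle = 41.2°/2 = 20.6°.
Swath width ≈ 2h·tan(θ/2) = 2 × 961 × tan(20.6°) = 722.4 km.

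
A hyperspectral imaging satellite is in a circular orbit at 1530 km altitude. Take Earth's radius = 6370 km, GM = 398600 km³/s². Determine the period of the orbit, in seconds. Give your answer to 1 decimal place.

Semi-major axis a = 6370 + 1530 = 7900 km. Period T = 2π√(a³/μ) = 2π√(7900³/398600) = 6988.0 s = 116.47 min.

6988.0 seconds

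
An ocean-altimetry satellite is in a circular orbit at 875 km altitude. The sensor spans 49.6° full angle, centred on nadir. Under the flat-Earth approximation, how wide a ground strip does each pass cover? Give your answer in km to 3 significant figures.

809 km

Half-angle = 49.6°/2 = 24.8°.
Swath width ≈ 2h·tan(θ/2) = 2 × 875 × tan(24.8°) = 808.6 km.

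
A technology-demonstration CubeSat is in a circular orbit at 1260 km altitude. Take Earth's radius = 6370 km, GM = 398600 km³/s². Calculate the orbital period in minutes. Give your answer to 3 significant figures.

Semi-major axis a = 6370 + 1260 = 7630 km. Period T = 2π√(a³/μ) = 2π√(7630³/398600) = 6632.8 s = 110.55 min.

111 min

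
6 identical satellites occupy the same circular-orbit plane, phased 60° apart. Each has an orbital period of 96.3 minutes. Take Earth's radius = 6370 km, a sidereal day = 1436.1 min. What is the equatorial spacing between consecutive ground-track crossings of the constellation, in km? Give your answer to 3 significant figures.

T = 96.3 min = 5778.0 s.
Single-satellite node shift = (5778.0/86166) × 360° = 24.14°.
With 6 satellites evenly phased, successive equator crossings are 24.14/6 = 4.023° apart.
That is 4.023 × 111.2 = 447 km at the equator.

447 km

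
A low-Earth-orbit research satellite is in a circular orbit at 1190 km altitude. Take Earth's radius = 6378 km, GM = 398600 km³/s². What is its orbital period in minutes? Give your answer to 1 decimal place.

Semi-major axis a = 6378 + 1190 = 7568 km. Period T = 2π√(a³/μ) = 2π√(7568³/398600) = 6552.1 s = 109.20 min.

109.2 min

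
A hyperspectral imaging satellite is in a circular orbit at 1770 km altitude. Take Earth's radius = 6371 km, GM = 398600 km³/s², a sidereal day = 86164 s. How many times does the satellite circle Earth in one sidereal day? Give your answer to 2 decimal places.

11.79

Semi-major axis a = 6371 + 1770 = 8141 km. Period T = 2π√(a³/μ) = 2π√(8141³/398600) = 7310.2 s = 121.84 min.
Orbits per sidereal day = 86164 / 7310.2 = 11.787.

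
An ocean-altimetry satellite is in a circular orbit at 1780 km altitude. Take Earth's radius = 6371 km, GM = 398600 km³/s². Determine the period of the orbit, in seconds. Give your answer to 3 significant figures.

7320 seconds

Semi-major axis a = 6371 + 1780 = 8151 km. Period T = 2π√(a³/μ) = 2π√(8151³/398600) = 7323.6 s = 122.06 min.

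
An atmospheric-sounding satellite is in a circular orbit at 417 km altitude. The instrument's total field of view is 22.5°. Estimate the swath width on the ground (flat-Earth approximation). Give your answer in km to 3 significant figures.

Half-angle = 22.5°/2 = 11.25°.
Swath width ≈ 2h·tan(θ/2) = 2 × 417 × tan(11.25°) = 165.9 km.

166 km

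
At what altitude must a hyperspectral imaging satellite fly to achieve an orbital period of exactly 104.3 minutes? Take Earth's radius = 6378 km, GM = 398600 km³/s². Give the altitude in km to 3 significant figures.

T = 104.3 min = 6258.0 s.
From T = 2π√(a³/μ): a = (μ T²/4π²)^(1/3) = (398600 × 6258.0² / 4π²)^(1/3) = 7340 km.
Altitude h = a − R = 7340 − 6378 = 962 km.

962 km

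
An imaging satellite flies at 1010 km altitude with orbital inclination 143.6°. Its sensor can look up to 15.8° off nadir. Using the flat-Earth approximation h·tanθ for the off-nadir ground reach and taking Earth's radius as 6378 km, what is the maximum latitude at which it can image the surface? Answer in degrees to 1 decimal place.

Retrograde orbit: the ground track reaches ±(180° − i) = ±(180 − 143.6) = ±36.4°.
Sensor half-swath on the ground ≈ 1010·tan(15.8°) = 286 km = 2.57° of latitude.
Maximum observable latitude ≈ 36.4 + 2.57 = 39.0°.

39.0°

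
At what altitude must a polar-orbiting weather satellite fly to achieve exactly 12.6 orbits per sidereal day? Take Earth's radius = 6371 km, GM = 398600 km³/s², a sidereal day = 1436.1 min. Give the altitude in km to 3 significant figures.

1420 km

Required period T = 86166 / 12.6 = 6838.6 s.
From T = 2π√(a³/μ): a = (μ T²/4π²)^(1/3) = (398600 × 6838.6² / 4π²)^(1/3) = 7787 km.
Altitude h = a − R = 7787 − 6371 = 1416 km.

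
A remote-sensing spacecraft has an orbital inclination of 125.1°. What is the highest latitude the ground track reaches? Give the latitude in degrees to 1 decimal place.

54.9°

Retrograde orbit: the ground track reaches ±(180° − i) = ±(180 − 125.1) = ±54.9°.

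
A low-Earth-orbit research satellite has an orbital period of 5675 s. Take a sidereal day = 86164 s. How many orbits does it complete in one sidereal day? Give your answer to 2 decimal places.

Orbits per sidereal day = 86164 / 5675.0 = 15.183.

15.18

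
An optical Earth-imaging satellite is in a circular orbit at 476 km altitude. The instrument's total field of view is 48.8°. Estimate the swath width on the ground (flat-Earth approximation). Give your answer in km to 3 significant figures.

Half-angle = 48.8°/2 = 24.4°.
Swath width ≈ 2h·tan(θ/2) = 2 × 476 × tan(24.4°) = 431.8 km.

432 km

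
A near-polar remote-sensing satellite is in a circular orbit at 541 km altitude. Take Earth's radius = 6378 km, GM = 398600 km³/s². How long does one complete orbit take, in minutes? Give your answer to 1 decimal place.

Semi-major axis a = 6378 + 541 = 6919 km. Period T = 2π√(a³/μ) = 2π√(6919³/398600) = 5727.6 s = 95.46 min.

95.5 min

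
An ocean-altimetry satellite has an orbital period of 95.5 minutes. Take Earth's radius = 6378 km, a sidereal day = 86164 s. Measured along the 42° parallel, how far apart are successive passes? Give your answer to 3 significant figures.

1980 km

T = 95.5 min = 5730.0 s.
Node shift per orbit = (5730.0/86164) × 360° = 23.94°.
Equatorial spacing = 23.94 × 111.3 km/° = 2665 km.
At 42° latitude, spacing = 2665 × cos(42°) = 1980 km.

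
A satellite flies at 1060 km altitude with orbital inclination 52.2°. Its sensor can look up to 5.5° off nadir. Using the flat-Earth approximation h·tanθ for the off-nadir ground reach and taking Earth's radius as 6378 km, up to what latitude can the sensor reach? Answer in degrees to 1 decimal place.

53.1°

For a prograde orbit the ground track reaches latitude ±i = ±52.2°.
Sensor half-swath on the ground ≈ 1060·tan(5.5°) = 102 km = 0.92° of latitude.
Maximum observable latitude ≈ 52.2 + 0.92 = 53.1°.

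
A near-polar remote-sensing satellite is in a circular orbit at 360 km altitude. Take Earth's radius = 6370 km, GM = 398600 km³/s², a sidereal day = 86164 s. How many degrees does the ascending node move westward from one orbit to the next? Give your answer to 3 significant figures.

Semi-major axis a = 6370 + 360 = 6730 km. Period T = 2π√(a³/μ) = 2π√(6730³/398600) = 5494.6 s = 91.58 min.
During one orbit Earth rotates (5494.6 / 86164) × 360° = 22.96°.

23.0°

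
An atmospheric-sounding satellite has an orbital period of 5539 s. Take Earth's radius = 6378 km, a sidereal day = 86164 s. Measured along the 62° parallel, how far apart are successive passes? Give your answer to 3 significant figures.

1210 km

Node shift per orbit = (5539.0/86164) × 360° = 23.14°.
Equatorial spacing = 23.14 × 111.3 km/° = 2576 km.
At 62° latitude, spacing = 2576 × cos(62°) = 1209 km.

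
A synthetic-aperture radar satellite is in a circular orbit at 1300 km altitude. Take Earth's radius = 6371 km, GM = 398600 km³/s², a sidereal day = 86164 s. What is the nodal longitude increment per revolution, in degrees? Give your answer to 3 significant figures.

27.9°

Semi-major axis a = 6371 + 1300 = 7671 km. Period T = 2π√(a³/μ) = 2π√(7671³/398600) = 6686.4 s = 111.44 min.
During one orbit Earth rotates (6686.4 / 86164) × 360° = 27.94°.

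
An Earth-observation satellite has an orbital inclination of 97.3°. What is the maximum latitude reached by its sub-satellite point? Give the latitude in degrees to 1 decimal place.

Retrograde orbit: the ground track reaches ±(180° − i) = ±(180 − 97.3) = ±82.7°.

82.7°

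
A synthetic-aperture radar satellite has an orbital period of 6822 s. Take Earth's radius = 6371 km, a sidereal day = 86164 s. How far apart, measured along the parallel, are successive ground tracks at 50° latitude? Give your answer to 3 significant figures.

Node shift per orbit = (6822.0/86164) × 360° = 28.50°.
Equatorial spacing = 28.50 × 111.2 km/° = 3169 km.
At 50° latitude, spacing = 3169 × cos(50°) = 2037 km.

2040 km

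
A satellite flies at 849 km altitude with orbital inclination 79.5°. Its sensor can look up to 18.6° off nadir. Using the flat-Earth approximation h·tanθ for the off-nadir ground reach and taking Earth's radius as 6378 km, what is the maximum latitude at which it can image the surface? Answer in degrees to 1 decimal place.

82.1°

For a prograde orbit the ground track reaches latitude ±i = ±79.5°.
Sensor half-swath on the ground ≈ 849·tan(18.6°) = 286 km = 2.57° of latitude.
Maximum observable latitude ≈ 79.5 + 2.57 = 82.1°.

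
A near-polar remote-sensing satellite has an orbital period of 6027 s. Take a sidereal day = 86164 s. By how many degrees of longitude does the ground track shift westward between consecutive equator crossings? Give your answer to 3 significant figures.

During one orbit Earth rotates (6027.0 / 86164) × 360° = 25.18°.

25.2°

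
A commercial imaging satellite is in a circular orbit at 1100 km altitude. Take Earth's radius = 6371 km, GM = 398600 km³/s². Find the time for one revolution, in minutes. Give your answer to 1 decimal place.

107.1 min

Semi-major axis a = 6371 + 1100 = 7471 km. Period T = 2π√(a³/μ) = 2π√(7471³/398600) = 6426.6 s = 107.11 min.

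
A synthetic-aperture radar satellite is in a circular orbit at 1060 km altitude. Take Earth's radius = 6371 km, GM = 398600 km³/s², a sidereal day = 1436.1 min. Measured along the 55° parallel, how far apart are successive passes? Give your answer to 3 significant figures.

1700 km

Semi-major axis a = 6371 + 1060 = 7431 km. Period T = 2π√(a³/μ) = 2π√(7431³/398600) = 6375.0 s = 106.25 min.
Node shift per orbit = (6375.0/86166) × 360° = 26.63°.
Equatorial spacing = 26.63 × 111.2 km/° = 2962 km.
At 55° latitude, spacing = 2962 × cos(55°) = 1699 km.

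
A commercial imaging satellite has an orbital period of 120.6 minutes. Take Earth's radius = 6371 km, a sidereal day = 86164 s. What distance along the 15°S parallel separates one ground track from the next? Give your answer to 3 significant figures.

T = 120.6 min = 7236.0 s.
Node shift per orbit = (7236.0/86164) × 360° = 30.23°.
Equatorial spacing = 30.23 × 111.2 km/° = 3362 km.
At 15° latitude, spacing = 3362 × cos(15°) = 3247 km.

3250 km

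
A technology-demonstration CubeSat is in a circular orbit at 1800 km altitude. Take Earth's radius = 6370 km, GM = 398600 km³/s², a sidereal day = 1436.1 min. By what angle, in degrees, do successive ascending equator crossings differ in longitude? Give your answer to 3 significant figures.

30.7°

Semi-major axis a = 6370 + 1800 = 8170 km. Period T = 2π√(a³/μ) = 2π√(8170³/398600) = 7349.3 s = 122.49 min.
During one orbit Earth rotates (7349.3 / 86166) × 360° = 30.71°.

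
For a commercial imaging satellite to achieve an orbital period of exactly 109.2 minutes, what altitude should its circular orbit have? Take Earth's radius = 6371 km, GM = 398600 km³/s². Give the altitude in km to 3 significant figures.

1200 km

T = 109.2 min = 6552.0 s.
From T = 2π√(a³/μ): a = (μ T²/4π²)^(1/3) = (398600 × 6552.0² / 4π²)^(1/3) = 7568 km.
Altitude h = a − R = 7568 − 6371 = 1197 km.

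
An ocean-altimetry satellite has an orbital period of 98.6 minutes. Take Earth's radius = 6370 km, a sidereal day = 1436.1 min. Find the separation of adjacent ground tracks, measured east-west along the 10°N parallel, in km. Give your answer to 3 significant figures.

2710 km

T = 98.6 min = 5916.0 s.
Node shift per orbit = (5916.0/86166) × 360° = 24.72°.
Equatorial spacing = 24.72 × 111.2 km/° = 2748 km.
At 10° latitude, spacing = 2748 × cos(10°) = 2706 km.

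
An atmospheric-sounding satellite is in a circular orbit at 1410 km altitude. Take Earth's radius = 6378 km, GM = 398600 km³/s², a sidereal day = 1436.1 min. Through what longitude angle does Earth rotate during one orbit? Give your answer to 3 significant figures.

Semi-major axis a = 6378 + 1410 = 7788 km. Period T = 2π√(a³/μ) = 2π√(7788³/398600) = 6839.9 s = 114.00 min.
During one orbit Earth rotates (6839.9 / 86166) × 360° = 28.58°.

28.6°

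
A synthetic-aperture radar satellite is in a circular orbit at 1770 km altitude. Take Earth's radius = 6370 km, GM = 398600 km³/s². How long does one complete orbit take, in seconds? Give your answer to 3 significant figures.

7310 seconds

Semi-major axis a = 6370 + 1770 = 8140 km. Period T = 2π√(a³/μ) = 2π√(8140³/398600) = 7308.8 s = 121.81 min.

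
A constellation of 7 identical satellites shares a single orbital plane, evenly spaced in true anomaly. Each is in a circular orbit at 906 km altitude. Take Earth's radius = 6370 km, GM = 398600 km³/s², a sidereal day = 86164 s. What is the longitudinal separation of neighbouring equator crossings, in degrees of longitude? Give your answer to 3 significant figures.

3.69°

Semi-major axis a = 6370 + 906 = 7276 km. Period T = 2π√(a³/μ) = 2π√(7276³/398600) = 6176.6 s = 102.94 min.
Single-satellite node shift = (6176.6/86164) × 360° = 25.81°.
With 7 satellites evenly phased, successive equator crossings are 25.81/7 = 3.687° apart.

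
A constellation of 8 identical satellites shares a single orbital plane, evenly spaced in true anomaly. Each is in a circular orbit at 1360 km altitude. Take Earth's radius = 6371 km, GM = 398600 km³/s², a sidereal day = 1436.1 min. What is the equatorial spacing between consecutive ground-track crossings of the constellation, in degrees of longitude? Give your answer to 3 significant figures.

Semi-major axis a = 6371 + 1360 = 7731 km. Period T = 2π√(a³/μ) = 2π√(7731³/398600) = 6765.0 s = 112.75 min.
Single-satellite node shift = (6765.0/86166) × 360° = 28.26°.
With 8 satellites evenly phased, successive equator crossings are 28.26/8 = 3.533° apart.

3.53°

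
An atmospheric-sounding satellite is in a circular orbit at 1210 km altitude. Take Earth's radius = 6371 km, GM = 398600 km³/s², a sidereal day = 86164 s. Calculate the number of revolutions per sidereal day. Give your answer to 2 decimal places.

Semi-major axis a = 6371 + 1210 = 7581 km. Period T = 2π√(a³/μ) = 2π√(7581³/398600) = 6569.0 s = 109.48 min.
Orbits per sidereal day = 86164 / 6569.0 = 13.117.

13.12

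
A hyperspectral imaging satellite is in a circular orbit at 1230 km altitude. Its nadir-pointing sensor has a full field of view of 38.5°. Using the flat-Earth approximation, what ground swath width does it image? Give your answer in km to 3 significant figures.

Half-angle = 38.5°/2 = 19.25°.
Swath width ≈ 2h·tan(θ/2) = 2 × 1230 × tan(19.25°) = 859.1 km.

859 km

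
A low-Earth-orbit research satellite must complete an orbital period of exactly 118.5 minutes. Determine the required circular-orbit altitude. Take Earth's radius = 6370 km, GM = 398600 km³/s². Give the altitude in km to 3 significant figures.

T = 118.5 min = 7110.0 s.
From T = 2π√(a³/μ): a = (μ T²/4π²)^(1/3) = (398600 × 7110.0² / 4π²)^(1/3) = 7992 km.
Altitude h = a − R = 7992 − 6370 = 1622 km.

1620 km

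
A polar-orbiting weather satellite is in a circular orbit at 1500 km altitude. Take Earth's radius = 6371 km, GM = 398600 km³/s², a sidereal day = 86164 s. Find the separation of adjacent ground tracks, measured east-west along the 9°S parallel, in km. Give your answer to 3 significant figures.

Semi-major axis a = 6371 + 1500 = 7871 km. Period T = 2π√(a³/μ) = 2π√(7871³/398600) = 6949.5 s = 115.83 min.
Node shift per orbit = (6949.5/86164) × 360° = 29.04°.
Equatorial spacing = 29.04 × 111.2 km/° = 3229 km.
At 9° latitude, spacing = 3229 × cos(9°) = 3189 km.

3190 km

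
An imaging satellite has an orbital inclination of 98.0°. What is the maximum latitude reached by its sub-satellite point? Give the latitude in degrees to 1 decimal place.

82.0°

Retrograde orbit: the ground track reaches ±(180° − i) = ±(180 − 98.0) = ±82.0°.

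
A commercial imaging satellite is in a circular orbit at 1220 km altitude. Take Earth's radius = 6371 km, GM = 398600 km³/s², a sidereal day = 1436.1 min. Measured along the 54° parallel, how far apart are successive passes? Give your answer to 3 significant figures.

Semi-major axis a = 6371 + 1220 = 7591 km. Period T = 2π√(a³/μ) = 2π√(7591³/398600) = 6582.0 s = 109.70 min.
Node shift per orbit = (6582.0/86166) × 360° = 27.50°.
Equatorial spacing = 27.50 × 111.2 km/° = 3058 km.
At 54° latitude, spacing = 3058 × cos(54°) = 1797 km.

1800 km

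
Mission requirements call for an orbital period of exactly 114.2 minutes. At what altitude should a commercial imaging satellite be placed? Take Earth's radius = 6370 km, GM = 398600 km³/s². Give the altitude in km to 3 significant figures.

1430 km

T = 114.2 min = 6852.0 s.
From T = 2π√(a³/μ): a = (μ T²/4π²)^(1/3) = (398600 × 6852.0² / 4π²)^(1/3) = 7797 km.
Altitude h = a − R = 7797 − 6370 = 1427 km.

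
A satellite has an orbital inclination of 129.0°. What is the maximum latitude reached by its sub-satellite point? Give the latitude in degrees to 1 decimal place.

51.0°

Retrograde orbit: the ground track reaches ±(180° − i) = ±(180 − 129.0) = ±51.0°.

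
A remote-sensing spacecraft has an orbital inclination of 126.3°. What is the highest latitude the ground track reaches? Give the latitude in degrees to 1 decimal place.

53.7°

Retrograde orbit: the ground track reaches ±(180° − i) = ±(180 − 126.3) = ±53.7°.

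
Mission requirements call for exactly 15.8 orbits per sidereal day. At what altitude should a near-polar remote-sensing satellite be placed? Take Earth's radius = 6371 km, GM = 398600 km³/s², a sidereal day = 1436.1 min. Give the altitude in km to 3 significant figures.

325 km

Required period T = 86166 / 15.8 = 5453.5 s.
From T = 2π√(a³/μ): a = (μ T²/4π²)^(1/3) = (398600 × 5453.5² / 4π²)^(1/3) = 6696 km.
Altitude h = a − R = 6696 − 6371 = 325 km.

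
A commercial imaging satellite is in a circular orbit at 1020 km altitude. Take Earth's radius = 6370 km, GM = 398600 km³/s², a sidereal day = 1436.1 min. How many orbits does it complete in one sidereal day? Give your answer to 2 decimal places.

Semi-major axis a = 6370 + 1020 = 7390 km. Period T = 2π√(a³/μ) = 2π√(7390³/398600) = 6322.3 s = 105.37 min.
Orbits per sidereal day = 86166 / 6322.3 = 13.629.

13.63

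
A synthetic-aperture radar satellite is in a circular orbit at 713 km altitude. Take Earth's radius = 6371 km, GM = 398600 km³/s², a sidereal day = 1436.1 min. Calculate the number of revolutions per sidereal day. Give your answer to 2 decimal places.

14.52

Semi-major axis a = 6371 + 713 = 7084 km. Period T = 2π√(a³/μ) = 2π√(7084³/398600) = 5933.7 s = 98.90 min.
Orbits per sidereal day = 86166 / 5933.7 = 14.521.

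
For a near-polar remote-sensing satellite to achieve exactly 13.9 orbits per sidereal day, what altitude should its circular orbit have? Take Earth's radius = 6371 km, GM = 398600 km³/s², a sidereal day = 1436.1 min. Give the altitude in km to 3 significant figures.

Required period T = 86166 / 13.9 = 6199.0 s.
From T = 2π√(a³/μ): a = (μ T²/4π²)^(1/3) = (398600 × 6199.0² / 4π²)^(1/3) = 7294 km.
Altitude h = a − R = 7294 − 6371 = 923 km.

923 km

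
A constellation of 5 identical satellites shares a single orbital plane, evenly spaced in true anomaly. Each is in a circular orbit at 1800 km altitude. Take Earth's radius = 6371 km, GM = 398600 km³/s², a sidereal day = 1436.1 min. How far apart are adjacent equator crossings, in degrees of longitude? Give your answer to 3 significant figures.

6.14°

Semi-major axis a = 6371 + 1800 = 8171 km. Period T = 2π√(a³/μ) = 2π√(8171³/398600) = 7350.6 s = 122.51 min.
Single-satellite node shift = (7350.6/86166) × 360° = 30.71°.
With 5 satellites evenly phased, successive equator crossings are 30.71/5 = 6.142° apart.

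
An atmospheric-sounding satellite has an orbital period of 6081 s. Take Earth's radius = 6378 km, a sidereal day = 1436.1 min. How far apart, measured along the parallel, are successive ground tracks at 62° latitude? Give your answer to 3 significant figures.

Node shift per orbit = (6081.0/86166) × 360° = 25.41°.
Equatorial spacing = 25.41 × 111.3 km/° = 2828 km.
At 62° latitude, spacing = 2828 × cos(62°) = 1328 km.

1330 km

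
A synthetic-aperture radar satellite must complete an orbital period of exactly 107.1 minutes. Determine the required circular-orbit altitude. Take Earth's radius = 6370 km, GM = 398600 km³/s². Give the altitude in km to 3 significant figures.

T = 107.1 min = 6426.0 s.
From T = 2π√(a³/μ): a = (μ T²/4π²)^(1/3) = (398600 × 6426.0² / 4π²)^(1/3) = 7471 km.
Altitude h = a − R = 7471 − 6370 = 1101 km.

1100 km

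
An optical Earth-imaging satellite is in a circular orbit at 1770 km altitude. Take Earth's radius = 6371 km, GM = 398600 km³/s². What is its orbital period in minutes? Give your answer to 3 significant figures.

122 min

Semi-major axis a = 6371 + 1770 = 8141 km. Period T = 2π√(a³/μ) = 2π√(8141³/398600) = 7310.2 s = 121.84 min.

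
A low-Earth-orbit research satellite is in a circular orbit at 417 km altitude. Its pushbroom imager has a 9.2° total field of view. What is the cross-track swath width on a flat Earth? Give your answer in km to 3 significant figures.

67.1 km

Half-angle = 9.2°/2 = 4.6°.
Swath width ≈ 2h·tan(θ/2) = 2 × 417 × tan(4.6°) = 67.1 km.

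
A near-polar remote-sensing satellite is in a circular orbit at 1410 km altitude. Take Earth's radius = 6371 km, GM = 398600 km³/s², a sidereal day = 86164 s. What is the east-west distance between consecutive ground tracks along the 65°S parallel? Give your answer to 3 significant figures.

Semi-major axis a = 6371 + 1410 = 7781 km. Period T = 2π√(a³/μ) = 2π√(7781³/398600) = 6830.7 s = 113.84 min.
Node shift per orbit = (6830.7/86164) × 360° = 28.54°.
Equatorial spacing = 28.54 × 111.2 km/° = 3173 km.
At 65° latitude, spacing = 3173 × cos(65°) = 1341 km.

1340 km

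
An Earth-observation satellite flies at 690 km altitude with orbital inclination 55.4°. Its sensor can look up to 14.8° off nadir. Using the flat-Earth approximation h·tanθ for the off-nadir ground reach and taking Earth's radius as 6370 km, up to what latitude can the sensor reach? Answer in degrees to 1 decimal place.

57.0°

For a prograde orbit the ground track reaches latitude ±i = ±55.4°.
Sensor half-swath on the ground ≈ 690·tan(14.8°) = 182 km = 1.64° of latitude.
Maximum observable latitude ≈ 55.4 + 1.64 = 57.0°.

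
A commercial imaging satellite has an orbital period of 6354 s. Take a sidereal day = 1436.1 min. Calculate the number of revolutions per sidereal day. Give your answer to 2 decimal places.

Orbits per sidereal day = 86166 / 6354.0 = 13.561.

13.56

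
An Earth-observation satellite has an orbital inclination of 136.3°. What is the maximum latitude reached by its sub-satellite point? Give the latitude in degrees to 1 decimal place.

43.7°

Retrograde orbit: the ground track reaches ±(180° − i) = ±(180 − 136.3) = ±43.7°.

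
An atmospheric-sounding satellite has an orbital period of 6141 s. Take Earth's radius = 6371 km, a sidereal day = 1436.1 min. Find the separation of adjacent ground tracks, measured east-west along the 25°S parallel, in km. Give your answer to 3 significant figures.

2590 km

Node shift per orbit = (6141.0/86166) × 360° = 25.66°.
Equatorial spacing = 25.66 × 111.2 km/° = 2853 km.
At 25° latitude, spacing = 2853 × cos(25°) = 2586 km.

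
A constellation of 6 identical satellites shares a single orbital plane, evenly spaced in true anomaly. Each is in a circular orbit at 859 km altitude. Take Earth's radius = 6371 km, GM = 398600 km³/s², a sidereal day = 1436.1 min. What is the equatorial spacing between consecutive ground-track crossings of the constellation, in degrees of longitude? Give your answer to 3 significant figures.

Semi-major axis a = 6371 + 859 = 7230 km. Period T = 2π√(a³/μ) = 2π√(7230³/398600) = 6118.1 s = 101.97 min.
Single-satellite node shift = (6118.1/86166) × 360° = 25.56°.
With 6 satellites evenly phased, successive equator crossings are 25.56/6 = 4.260° apart.

4.26°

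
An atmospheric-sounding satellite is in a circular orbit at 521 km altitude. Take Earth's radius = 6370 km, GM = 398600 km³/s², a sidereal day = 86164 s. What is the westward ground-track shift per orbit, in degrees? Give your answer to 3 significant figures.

Semi-major axis a = 6370 + 521 = 6891 km. Period T = 2π√(a³/μ) = 2π√(6891³/398600) = 5692.9 s = 94.88 min.
During one orbit Earth rotates (5692.9 / 86164) × 360° = 23.79°.

23.8°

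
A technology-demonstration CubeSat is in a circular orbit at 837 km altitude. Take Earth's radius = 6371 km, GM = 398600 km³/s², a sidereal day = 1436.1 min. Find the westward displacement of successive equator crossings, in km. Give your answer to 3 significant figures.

Semi-major axis a = 6371 + 837 = 7208 km. Period T = 2π√(a³/μ) = 2π√(7208³/398600) = 6090.2 s = 101.50 min.
During one orbit Earth rotates (6090.2 / 86166) × 360° = 25.44°.
At the equator that is 25.44° × (2π·6371/360) km/° = 25.44 × 111.2 = 2829 km.

2830 km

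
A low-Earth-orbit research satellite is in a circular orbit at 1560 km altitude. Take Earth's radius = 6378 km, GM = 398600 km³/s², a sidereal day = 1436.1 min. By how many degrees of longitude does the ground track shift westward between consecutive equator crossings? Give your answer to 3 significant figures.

29.4°

Semi-major axis a = 6378 + 1560 = 7938 km. Period T = 2π√(a³/μ) = 2π√(7938³/398600) = 7038.5 s = 117.31 min.
During one orbit Earth rotates (7038.5 / 86166) × 360° = 29.41°.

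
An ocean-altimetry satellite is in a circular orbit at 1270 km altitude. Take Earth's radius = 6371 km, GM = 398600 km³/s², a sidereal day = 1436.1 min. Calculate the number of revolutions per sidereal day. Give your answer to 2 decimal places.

Semi-major axis a = 6371 + 1270 = 7641 km. Period T = 2π√(a³/μ) = 2π√(7641³/398600) = 6647.2 s = 110.79 min.
Orbits per sidereal day = 86166 / 6647.2 = 12.963.

12.96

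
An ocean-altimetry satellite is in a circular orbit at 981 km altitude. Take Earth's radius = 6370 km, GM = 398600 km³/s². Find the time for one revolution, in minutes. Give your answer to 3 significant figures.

Semi-major axis a = 6370 + 981 = 7351 km. Period T = 2π√(a³/μ) = 2π√(7351³/398600) = 6272.4 s = 104.54 min.

105 min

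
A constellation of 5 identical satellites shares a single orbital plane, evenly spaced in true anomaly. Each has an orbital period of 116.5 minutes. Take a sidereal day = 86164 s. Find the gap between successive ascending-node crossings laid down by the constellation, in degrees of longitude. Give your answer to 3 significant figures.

T = 116.5 min = 6990.0 s.
Single-satellite node shift = (6990.0/86164) × 360° = 29.20°.
With 5 satellites evenly phased, successive equator crossings are 29.20/5 = 5.841° apart.

5.84°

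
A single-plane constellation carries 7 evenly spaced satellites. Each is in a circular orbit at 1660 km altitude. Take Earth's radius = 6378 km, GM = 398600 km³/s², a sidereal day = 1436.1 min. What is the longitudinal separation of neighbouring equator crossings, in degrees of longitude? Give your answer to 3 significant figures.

4.28°

Semi-major axis a = 6378 + 1660 = 8038 km. Period T = 2π√(a³/μ) = 2π√(8038³/398600) = 7171.9 s = 119.53 min.
Single-satellite node shift = (7171.9/86166) × 360° = 29.96°.
With 7 satellites evenly phased, successive equator crossings are 29.96/7 = 4.281° apart.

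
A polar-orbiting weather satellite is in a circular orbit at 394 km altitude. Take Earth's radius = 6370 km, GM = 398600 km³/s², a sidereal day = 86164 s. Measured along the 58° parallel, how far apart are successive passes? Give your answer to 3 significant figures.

Semi-major axis a = 6370 + 394 = 6764 km. Period T = 2π√(a³/μ) = 2π√(6764³/398600) = 5536.3 s = 92.27 min.
Node shift per orbit = (5536.3/86164) × 360° = 23.13°.
Equatorial spacing = 23.13 × 111.2 km/° = 2572 km.
At 58° latitude, spacing = 2572 × cos(58°) = 1363 km.

1360 km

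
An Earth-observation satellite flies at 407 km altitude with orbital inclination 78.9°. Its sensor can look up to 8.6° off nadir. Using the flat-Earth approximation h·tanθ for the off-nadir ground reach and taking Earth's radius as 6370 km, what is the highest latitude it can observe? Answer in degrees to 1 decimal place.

79.5°

For a prograde orbit the ground track reaches latitude ±i = ±78.9°.
Sensor half-swath on the ground ≈ 407·tan(8.6°) = 62 km = 0.55° of latitude.
Maximum observable latitude ≈ 78.9 + 0.55 = 79.5°.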